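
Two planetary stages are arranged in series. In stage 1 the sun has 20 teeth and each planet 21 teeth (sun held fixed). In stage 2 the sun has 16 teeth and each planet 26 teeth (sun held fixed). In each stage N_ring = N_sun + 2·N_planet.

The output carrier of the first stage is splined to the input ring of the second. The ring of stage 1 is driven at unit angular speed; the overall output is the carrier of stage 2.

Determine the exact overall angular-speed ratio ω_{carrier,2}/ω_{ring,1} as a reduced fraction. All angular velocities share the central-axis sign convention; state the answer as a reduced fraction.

527/861

Stage 1: N_ring = 20 + 2·21 = 62
Stage 1: 20(ω_s−ω_c) = −62(ω_r−ω_c),  ω_s=0, ω_r=1
Stage 1: 20(0−ω_c) = −62(1−ω_c)  ⇒  82ω_c = 62  ⇒  ω_c = 31/41
  ⇒ ω_c¹/ω_r¹ = 31/41
Stage 2: N_ring = 16 + 2·26 = 68
Stage 2: 16(ω_s−ω_c) = −68(ω_r−ω_c),  ω_s=0, ω_r=1
Stage 2: 16(0−ω_c) = −68(1−ω_c)  ⇒  84ω_c = 68  ⇒  ω_c = 17/21
  ⇒ ω_c²/ω_r² = 17/21
Coupling ω_r² = ω_c¹ ⇒ overall = 31/41 × 17/21 = 527/861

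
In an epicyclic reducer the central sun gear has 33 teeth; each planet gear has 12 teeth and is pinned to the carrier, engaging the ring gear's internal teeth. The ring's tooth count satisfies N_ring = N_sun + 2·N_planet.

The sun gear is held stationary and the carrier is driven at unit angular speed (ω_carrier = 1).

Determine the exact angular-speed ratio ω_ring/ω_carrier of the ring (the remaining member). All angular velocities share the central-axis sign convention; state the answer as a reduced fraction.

30/19

N_ring = 33 + 2·12 = 57
33(ω_s−ω_c) = −57(ω_r−ω_c),  ω_s=0, ω_c=1
ω_r = 1 − (33/57)(0−1) = 30/19
ω_r/ω_c = 30/19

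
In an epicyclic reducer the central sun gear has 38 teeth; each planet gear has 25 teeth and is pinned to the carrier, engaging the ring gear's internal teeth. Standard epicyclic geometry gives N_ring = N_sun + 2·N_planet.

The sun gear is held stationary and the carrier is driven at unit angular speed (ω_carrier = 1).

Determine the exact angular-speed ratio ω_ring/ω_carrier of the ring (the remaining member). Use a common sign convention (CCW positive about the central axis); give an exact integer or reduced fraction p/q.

N_ring = 38 + 2·25 = 88
38(ω_s−ω_c) = −88(ω_r−ω_c),  ω_s=0, ω_c=1
ω_r = 1 − (38/88)(0−1) = 63/44
ω_r/ω_c = 63/44

63/44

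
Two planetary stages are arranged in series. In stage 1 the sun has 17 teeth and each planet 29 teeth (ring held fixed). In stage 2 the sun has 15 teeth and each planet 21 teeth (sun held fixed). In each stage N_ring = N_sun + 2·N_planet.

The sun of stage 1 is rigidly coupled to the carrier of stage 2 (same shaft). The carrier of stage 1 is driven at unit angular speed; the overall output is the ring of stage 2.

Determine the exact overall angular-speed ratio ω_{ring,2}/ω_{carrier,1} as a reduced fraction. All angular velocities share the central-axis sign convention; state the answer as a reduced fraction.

2208/323

Stage 1: N_ring = 17 + 2·29 = 75
Stage 1: 17(ω_s−ω_c) = −75(ω_r−ω_c),  ω_r=0, ω_c=1
Stage 1: ω_s = 1 − (75/17)(0−1) = 92/17
  ⇒ ω_s¹/ω_c¹ = 92/17
Stage 2: N_ring = 15 + 2·21 = 57
Stage 2: 15(ω_s−ω_c) = −57(ω_r−ω_c),  ω_s=0, ω_c=1
Stage 2: ω_r = 1 − (15/57)(0−1) = 24/19
  ⇒ ω_r²/ω_c² = 24/19
Coupling ω_c² = ω_s¹ ⇒ overall = 92/17 × 24/19 = 2208/323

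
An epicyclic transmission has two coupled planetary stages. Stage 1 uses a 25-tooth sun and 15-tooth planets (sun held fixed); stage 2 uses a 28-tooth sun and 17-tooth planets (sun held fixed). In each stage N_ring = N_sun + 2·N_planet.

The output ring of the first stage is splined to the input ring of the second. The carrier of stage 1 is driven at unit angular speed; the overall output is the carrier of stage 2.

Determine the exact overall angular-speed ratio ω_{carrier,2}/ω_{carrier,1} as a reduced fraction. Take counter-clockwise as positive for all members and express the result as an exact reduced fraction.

Stage 1: N_ring = 25 + 2·15 = 55
Stage 1: 25(ω_s−ω_c) = −55(ω_r−ω_c),  ω_s=0, ω_c=1
Stage 1: ω_r = 1 − (25/55)(0−1) = 16/11
  ⇒ ω_r¹/ω_c¹ = 16/11
Stage 2: N_ring = 28 + 2·17 = 62
Stage 2: 28(ω_s−ω_c) = −62(ω_r−ω_c),  ω_s=0, ω_r=1
Stage 2: 28(0−ω_c) = −62(1−ω_c)  ⇒  90ω_c = 62  ⇒  ω_c = 31/45
  ⇒ ω_c²/ω_r² = 31/45
Coupling ω_r² = ω_r¹ ⇒ overall = 16/11 × 31/45 = 496/495

496/495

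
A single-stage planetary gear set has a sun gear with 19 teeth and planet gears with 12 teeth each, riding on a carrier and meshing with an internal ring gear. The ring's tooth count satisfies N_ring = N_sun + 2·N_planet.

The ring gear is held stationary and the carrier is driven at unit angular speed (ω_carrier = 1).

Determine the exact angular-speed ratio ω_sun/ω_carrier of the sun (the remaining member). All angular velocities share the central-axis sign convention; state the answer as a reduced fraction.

N_ring = 19 + 2·12 = 43
19(ω_s−ω_c) = −43(ω_r−ω_c),  ω_r=0, ω_c=1
ω_s = 1 − (43/19)(0−1) = 62/19
ω_s/ω_c = 62/19

62/19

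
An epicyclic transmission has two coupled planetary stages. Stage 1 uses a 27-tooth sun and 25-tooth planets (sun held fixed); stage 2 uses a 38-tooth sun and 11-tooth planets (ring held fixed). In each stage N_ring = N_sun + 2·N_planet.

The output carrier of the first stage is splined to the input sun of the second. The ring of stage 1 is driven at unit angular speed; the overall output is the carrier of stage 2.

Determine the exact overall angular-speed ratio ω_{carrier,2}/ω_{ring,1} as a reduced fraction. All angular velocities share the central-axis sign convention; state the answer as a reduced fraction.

Stage 1: N_ring = 27 + 2·25 = 77
Stage 1: 27(ω_s−ω_c) = −77(ω_r−ω_c),  ω_s=0, ω_r=1
Stage 1: 27(0−ω_c) = −77(1−ω_c)  ⇒  104ω_c = 77  ⇒  ω_c = 77/104
  ⇒ ω_c¹/ω_r¹ = 77/104
Stage 2: N_ring = 38 + 2·11 = 60
Stage 2: 38(ω_s−ω_c) = −60(ω_r−ω_c),  ω_r=0, ω_s=1
Stage 2: 38(1−ω_c) = −60(0−ω_c)  ⇒  98ω_c = 38  ⇒  ω_c = 19/49
  ⇒ ω_c²/ω_s² = 19/49
Coupling ω_s² = ω_c¹ ⇒ overall = 77/104 × 19/49 = 209/728

209/728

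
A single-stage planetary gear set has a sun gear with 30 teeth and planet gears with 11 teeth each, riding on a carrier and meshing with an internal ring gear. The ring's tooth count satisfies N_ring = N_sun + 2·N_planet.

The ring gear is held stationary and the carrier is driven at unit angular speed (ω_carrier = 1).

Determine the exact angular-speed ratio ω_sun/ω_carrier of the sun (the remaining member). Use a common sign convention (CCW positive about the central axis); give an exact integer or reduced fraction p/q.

41/15

N_ring = 30 + 2·11 = 52
30(ω_s−ω_c) = −52(ω_r−ω_c),  ω_r=0, ω_c=1
ω_s = 1 − (52/30)(0−1) = 41/15
ω_s/ω_c = 41/15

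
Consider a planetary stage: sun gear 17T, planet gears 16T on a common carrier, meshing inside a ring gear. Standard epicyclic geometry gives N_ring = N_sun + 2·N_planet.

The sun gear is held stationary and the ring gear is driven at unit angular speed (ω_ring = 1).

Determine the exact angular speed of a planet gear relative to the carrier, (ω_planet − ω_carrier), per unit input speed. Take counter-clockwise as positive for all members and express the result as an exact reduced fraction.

833/1056

N_ring = 17 + 2·16 = 49
17(ω_s−ω_c) = −49(ω_r−ω_c),  ω_s=0, ω_r=1
17(0−ω_c) = −49(1−ω_c)  ⇒  66ω_c = 49  ⇒  ω_c = 49/66
sun–planet: 17·(0−49/66) = −16·(ω_p−ω_c)  ⇒  ω_p−ω_c = −(17/16)·(-49/66) = 833/1056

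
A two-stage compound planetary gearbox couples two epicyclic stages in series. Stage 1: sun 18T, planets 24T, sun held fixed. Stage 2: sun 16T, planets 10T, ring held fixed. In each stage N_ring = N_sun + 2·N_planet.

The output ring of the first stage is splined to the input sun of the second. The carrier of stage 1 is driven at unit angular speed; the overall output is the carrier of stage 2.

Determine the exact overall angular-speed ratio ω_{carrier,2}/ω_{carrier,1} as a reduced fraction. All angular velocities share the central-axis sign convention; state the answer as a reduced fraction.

Stage 1: N_ring = 18 + 2·24 = 66
Stage 1: 18(ω_s−ω_c) = −66(ω_r−ω_c),  ω_s=0, ω_c=1
Stage 1: ω_r = 1 − (18/66)(0−1) = 14/11
  ⇒ ω_r¹/ω_c¹ = 14/11
Stage 2: N_ring = 16 + 2·10 = 36
Stage 2: 16(ω_s−ω_c) = −36(ω_r−ω_c),  ω_r=0, ω_s=1
Stage 2: 16(1−ω_c) = −36(0−ω_c)  ⇒  52ω_c = 16  ⇒  ω_c = 4/13
  ⇒ ω_c²/ω_s² = 4/13
Coupling ω_s² = ω_r¹ ⇒ overall = 14/11 × 4/13 = 56/143

56/143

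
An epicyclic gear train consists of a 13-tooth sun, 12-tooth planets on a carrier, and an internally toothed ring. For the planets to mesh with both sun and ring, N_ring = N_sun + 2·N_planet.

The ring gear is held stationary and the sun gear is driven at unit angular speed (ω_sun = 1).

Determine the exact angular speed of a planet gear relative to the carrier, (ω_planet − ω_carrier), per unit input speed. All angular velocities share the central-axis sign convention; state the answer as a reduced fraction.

N_ring = 13 + 2·12 = 37
13(ω_s−ω_c) = −37(ω_r−ω_c),  ω_r=0, ω_s=1
13(1−ω_c) = −37(0−ω_c)  ⇒  50ω_c = 13  ⇒  ω_c = 13/50
sun–planet: 13·(1−13/50) = −12·(ω_p−ω_c)  ⇒  ω_p−ω_c = −(13/12)·(37/50) = -481/600

-481/600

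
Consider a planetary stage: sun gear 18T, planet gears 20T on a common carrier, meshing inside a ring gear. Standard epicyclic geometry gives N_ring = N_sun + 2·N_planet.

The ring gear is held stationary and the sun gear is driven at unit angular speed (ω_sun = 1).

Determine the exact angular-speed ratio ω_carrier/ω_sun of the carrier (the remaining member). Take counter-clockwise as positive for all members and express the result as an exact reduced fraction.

9/38

N_ring = 18 + 2·20 = 58
18(ω_s−ω_c) = −58(ω_r−ω_c),  ω_r=0, ω_s=1
18(1−ω_c) = −58(0−ω_c)  ⇒  76ω_c = 18  ⇒  ω_c = 9/38
ω_c/ω_s = 9/38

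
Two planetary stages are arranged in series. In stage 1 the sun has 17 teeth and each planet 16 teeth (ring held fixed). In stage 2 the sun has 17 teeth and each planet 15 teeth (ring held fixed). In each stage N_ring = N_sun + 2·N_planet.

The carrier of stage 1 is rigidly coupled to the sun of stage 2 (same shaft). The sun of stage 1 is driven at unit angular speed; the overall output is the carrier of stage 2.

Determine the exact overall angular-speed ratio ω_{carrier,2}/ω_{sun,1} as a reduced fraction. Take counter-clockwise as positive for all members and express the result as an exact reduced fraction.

Stage 1: N_ring = 17 + 2·16 = 49
Stage 1: 17(ω_s−ω_c) = −49(ω_r−ω_c),  ω_r=0, ω_s=1
Stage 1: 17(1−ω_c) = −49(0−ω_c)  ⇒  66ω_c = 17  ⇒  ω_c = 17/66
  ⇒ ω_c¹/ω_s¹ = 17/66
Stage 2: N_ring = 17 + 2·15 = 47
Stage 2: 17(ω_s−ω_c) = −47(ω_r−ω_c),  ω_r=0, ω_s=1
Stage 2: 17(1−ω_c) = −47(0−ω_c)  ⇒  64ω_c = 17  ⇒  ω_c = 17/64
  ⇒ ω_c²/ω_s² = 17/64
Coupling ω_s² = ω_c¹ ⇒ overall = 17/66 × 17/64 = 289/4224

289/4224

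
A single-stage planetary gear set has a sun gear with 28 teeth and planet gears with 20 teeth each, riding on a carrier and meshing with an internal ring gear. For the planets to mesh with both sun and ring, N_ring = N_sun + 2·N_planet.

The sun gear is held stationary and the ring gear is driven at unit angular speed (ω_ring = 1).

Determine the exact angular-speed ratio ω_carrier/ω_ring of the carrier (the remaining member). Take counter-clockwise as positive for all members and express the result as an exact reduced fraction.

17/24

N_ring = 28 + 2·20 = 68
28(ω_s−ω_c) = −68(ω_r−ω_c),  ω_s=0, ω_r=1
28(0−ω_c) = −68(1−ω_c)  ⇒  96ω_c = 68  ⇒  ω_c = 17/24
ω_c/ω_r = 17/24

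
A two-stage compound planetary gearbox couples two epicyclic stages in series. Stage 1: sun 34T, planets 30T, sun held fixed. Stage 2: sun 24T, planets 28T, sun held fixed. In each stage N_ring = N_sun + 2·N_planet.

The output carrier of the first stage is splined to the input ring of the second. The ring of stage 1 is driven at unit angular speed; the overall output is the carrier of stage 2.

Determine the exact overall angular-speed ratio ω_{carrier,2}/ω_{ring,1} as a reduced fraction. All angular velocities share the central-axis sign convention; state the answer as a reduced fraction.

Stage 1: N_ring = 34 + 2·30 = 94
Stage 1: 34(ω_s−ω_c) = −94(ω_r−ω_c),  ω_s=0, ω_r=1
Stage 1: 34(0−ω_c) = −94(1−ω_c)  ⇒  128ω_c = 94  ⇒  ω_c = 47/64
  ⇒ ω_c¹/ω_r¹ = 47/64
Stage 2: N_ring = 24 + 2·28 = 80
Stage 2: 24(ω_s−ω_c) = −80(ω_r−ω_c),  ω_s=0, ω_r=1
Stage 2: 24(0−ω_c) = −80(1−ω_c)  ⇒  104ω_c = 80  ⇒  ω_c = 10/13
  ⇒ ω_c²/ω_r² = 10/13
Coupling ω_r² = ω_c¹ ⇒ overall = 47/64 × 10/13 = 235/416

235/416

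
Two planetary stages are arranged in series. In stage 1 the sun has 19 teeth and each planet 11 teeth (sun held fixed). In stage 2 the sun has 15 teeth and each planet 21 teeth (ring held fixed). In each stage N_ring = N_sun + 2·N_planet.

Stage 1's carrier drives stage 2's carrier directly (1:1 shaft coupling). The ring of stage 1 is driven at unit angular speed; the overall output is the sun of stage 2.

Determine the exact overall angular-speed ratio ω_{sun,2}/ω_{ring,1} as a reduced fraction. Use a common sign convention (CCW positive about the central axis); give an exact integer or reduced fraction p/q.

82/25

Stage 1: N_ring = 19 + 2·11 = 41
Stage 1: 19(ω_s−ω_c) = −41(ω_r−ω_c),  ω_s=0, ω_r=1
Stage 1: 19(0−ω_c) = −41(1−ω_c)  ⇒  60ω_c = 41  ⇒  ω_c = 41/60
  ⇒ ω_c¹/ω_r¹ = 41/60
Stage 2: N_ring = 15 + 2·21 = 57
Stage 2: 15(ω_s−ω_c) = −57(ω_r−ω_c),  ω_r=0, ω_c=1
Stage 2: ω_s = 1 − (57/15)(0−1) = 24/5
  ⇒ ω_s²/ω_c² = 24/5
Coupling ω_c² = ω_c¹ ⇒ overall = 41/60 × 24/5 = 82/25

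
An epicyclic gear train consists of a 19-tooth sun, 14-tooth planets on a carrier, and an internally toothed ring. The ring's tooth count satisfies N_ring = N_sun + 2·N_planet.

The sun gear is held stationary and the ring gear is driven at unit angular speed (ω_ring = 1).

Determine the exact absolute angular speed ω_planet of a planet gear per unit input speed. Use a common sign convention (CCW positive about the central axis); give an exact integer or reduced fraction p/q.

N_ring = 19 + 2·14 = 47
19(ω_s−ω_c) = −47(ω_r−ω_c),  ω_s=0, ω_r=1
19(0−ω_c) = −47(1−ω_c)  ⇒  66ω_c = 47  ⇒  ω_c = 47/66
sun–planet: 19·(0−47/66) = −14·(ω_p−ω_c)  ⇒  ω_p−ω_c = −(19/14)·(-47/66) = 893/924
ω_p = 47/66 + 893/924 = 47/28

47/28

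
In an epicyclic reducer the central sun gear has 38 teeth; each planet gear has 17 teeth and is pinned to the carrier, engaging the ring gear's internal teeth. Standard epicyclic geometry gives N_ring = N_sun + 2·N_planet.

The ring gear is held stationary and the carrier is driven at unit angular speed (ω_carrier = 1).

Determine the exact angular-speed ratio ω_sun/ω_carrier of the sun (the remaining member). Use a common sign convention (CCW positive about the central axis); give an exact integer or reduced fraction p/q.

55/19

N_ring = 38 + 2·17 = 72
38(ω_s−ω_c) = −72(ω_r−ω_c),  ω_r=0, ω_c=1
ω_s = 1 − (72/38)(0−1) = 55/19
ω_s/ω_c = 55/19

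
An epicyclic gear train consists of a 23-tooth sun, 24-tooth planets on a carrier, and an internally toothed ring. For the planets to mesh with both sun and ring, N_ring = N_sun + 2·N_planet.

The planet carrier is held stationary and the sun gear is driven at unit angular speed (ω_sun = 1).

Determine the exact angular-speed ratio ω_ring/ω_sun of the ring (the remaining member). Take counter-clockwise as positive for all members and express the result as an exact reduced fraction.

N_ring = 23 + 2·24 = 71
23(ω_s−ω_c) = −71(ω_r−ω_c),  ω_c=0, ω_s=1
ω_r = 0 − (23/71)(1−0) = -23/71
ω_r/ω_s = -23/71

-23/71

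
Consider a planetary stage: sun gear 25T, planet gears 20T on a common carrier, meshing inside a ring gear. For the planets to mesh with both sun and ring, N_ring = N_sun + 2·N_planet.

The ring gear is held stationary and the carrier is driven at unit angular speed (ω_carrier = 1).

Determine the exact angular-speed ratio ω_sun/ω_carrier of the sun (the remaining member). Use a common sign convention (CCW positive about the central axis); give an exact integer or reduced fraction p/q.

18/5

N_ring = 25 + 2·20 = 65
25(ω_s−ω_c) = −65(ω_r−ω_c),  ω_r=0, ω_c=1
ω_s = 1 − (65/25)(0−1) = 18/5
ω_s/ω_c = 18/5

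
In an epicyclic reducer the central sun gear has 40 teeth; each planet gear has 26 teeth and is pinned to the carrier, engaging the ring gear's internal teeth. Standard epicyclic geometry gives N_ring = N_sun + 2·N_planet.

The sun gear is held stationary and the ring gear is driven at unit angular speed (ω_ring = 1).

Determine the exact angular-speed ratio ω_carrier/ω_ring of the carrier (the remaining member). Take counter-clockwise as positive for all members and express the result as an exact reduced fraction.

N_ring = 40 + 2·26 = 92
40(ω_s−ω_c) = −92(ω_r−ω_c),  ω_s=0, ω_r=1
40(0−ω_c) = −92(1−ω_c)  ⇒  132ω_c = 92  ⇒  ω_c = 23/33
ω_c/ω_r = 23/33

23/33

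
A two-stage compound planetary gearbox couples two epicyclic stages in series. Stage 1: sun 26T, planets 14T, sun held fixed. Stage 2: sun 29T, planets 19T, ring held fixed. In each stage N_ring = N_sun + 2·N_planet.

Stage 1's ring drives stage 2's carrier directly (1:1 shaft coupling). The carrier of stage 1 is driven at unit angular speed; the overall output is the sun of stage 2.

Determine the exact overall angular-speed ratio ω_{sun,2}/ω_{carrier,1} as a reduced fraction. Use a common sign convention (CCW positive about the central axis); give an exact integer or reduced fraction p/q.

Stage 1: N_ring = 26 + 2·14 = 54
Stage 1: 26(ω_s−ω_c) = −54(ω_r−ω_c),  ω_s=0, ω_c=1
Stage 1: ω_r = 1 − (26/54)(0−1) = 40/27
  ⇒ ω_r¹/ω_c¹ = 40/27
Stage 2: N_ring = 29 + 2·19 = 67
Stage 2: 29(ω_s−ω_c) = −67(ω_r−ω_c),  ω_r=0, ω_c=1
Stage 2: ω_s = 1 − (67/29)(0−1) = 96/29
  ⇒ ω_s²/ω_c² = 96/29
Coupling ω_c² = ω_r¹ ⇒ overall = 40/27 × 96/29 = 1280/261

1280/261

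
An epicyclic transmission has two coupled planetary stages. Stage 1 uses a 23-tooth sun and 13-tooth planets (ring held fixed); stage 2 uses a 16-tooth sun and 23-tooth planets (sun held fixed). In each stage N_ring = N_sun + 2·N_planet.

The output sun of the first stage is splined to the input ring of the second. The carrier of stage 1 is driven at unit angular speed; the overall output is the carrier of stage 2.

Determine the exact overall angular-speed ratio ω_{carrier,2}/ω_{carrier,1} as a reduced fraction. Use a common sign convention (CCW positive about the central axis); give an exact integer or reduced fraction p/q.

744/299

Stage 1: N_ring = 23 + 2·13 = 49
Stage 1: 23(ω_s−ω_c) = −49(ω_r−ω_c),  ω_r=0, ω_c=1
Stage 1: ω_s = 1 − (49/23)(0−1) = 72/23
  ⇒ ω_s¹/ω_c¹ = 72/23
Stage 2: N_ring = 16 + 2·23 = 62
Stage 2: 16(ω_s−ω_c) = −62(ω_r−ω_c),  ω_s=0, ω_r=1
Stage 2: 16(0−ω_c) = −62(1−ω_c)  ⇒  78ω_c = 62  ⇒  ω_c = 31/39
  ⇒ ω_c²/ω_r² = 31/39
Coupling ω_r² = ω_s¹ ⇒ overall = 72/23 × 31/39 = 744/299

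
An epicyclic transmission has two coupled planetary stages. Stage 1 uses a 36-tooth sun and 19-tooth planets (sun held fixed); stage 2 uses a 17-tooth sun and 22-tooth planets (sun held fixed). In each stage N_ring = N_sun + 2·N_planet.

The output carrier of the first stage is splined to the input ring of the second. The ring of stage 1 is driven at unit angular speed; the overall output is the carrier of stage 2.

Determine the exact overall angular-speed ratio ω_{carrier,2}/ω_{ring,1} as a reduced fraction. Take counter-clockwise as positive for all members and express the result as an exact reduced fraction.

2257/4290

Stage 1: N_ring = 36 + 2·19 = 74
Stage 1: 36(ω_s−ω_c) = −74(ω_r−ω_c),  ω_s=0, ω_r=1
Stage 1: 36(0−ω_c) = −74(1−ω_c)  ⇒  110ω_c = 74  ⇒  ω_c = 37/55
  ⇒ ω_c¹/ω_r¹ = 37/55
Stage 2: N_ring = 17 + 2·22 = 61
Stage 2: 17(ω_s−ω_c) = −61(ω_r−ω_c),  ω_s=0, ω_r=1
Stage 2: 17(0−ω_c) = −61(1−ω_c)  ⇒  78ω_c = 61  ⇒  ω_c = 61/78
  ⇒ ω_c²/ω_r² = 61/78
Coupling ω_r² = ω_c¹ ⇒ overall = 37/55 × 61/78 = 2257/4290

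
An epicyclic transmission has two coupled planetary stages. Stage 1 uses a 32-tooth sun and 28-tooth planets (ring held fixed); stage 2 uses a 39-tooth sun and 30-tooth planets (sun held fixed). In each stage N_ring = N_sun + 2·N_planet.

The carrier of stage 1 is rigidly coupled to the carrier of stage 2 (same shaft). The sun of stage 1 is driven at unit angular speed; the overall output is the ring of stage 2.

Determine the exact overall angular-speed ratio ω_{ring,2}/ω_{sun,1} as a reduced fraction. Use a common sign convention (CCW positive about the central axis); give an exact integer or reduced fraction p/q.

184/495

Stage 1: N_ring = 32 + 2·28 = 88
Stage 1: 32(ω_s−ω_c) = −88(ω_r−ω_c),  ω_r=0, ω_s=1
Stage 1: 32(1−ω_c) = −88(0−ω_c)  ⇒  120ω_c = 32  ⇒  ω_c = 4/15
  ⇒ ω_c¹/ω_s¹ = 4/15
Stage 2: N_ring = 39 + 2·30 = 99
Stage 2: 39(ω_s−ω_c) = −99(ω_r−ω_c),  ω_s=0, ω_c=1
Stage 2: ω_r = 1 − (39/99)(0−1) = 46/33
  ⇒ ω_r²/ω_c² = 46/33
Coupling ω_c² = ω_c¹ ⇒ overall = 4/15 × 46/33 = 184/495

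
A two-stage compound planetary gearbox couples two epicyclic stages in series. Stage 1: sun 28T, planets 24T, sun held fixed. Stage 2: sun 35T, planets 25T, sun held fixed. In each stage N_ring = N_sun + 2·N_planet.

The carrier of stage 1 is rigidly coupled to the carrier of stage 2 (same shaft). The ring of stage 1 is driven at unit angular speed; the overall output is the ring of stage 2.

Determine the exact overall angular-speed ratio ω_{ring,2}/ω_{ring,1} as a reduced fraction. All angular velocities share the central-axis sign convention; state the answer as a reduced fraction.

Stage 1: N_ring = 28 + 2·24 = 76
Stage 1: 28(ω_s−ω_c) = −76(ω_r−ω_c),  ω_s=0, ω_r=1
Stage 1: 28(0−ω_c) = −76(1−ω_c)  ⇒  104ω_c = 76  ⇒  ω_c = 19/26
  ⇒ ω_c¹/ω_r¹ = 19/26
Stage 2: N_ring = 35 + 2·25 = 85
Stage 2: 35(ω_s−ω_c) = −85(ω_r−ω_c),  ω_s=0, ω_c=1
Stage 2: ω_r = 1 − (35/85)(0−1) = 24/17
  ⇒ ω_r²/ω_c² = 24/17
Coupling ω_c² = ω_c¹ ⇒ overall = 19/26 × 24/17 = 228/221

228/221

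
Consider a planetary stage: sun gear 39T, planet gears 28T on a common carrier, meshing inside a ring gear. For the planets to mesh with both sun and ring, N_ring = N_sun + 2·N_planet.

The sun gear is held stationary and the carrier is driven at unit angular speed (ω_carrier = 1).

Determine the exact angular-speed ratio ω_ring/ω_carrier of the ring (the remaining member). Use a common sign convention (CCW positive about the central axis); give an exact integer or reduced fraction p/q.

N_ring = 39 + 2·28 = 95
39(ω_s−ω_c) = −95(ω_r−ω_c),  ω_s=0, ω_c=1
ω_r = 1 − (39/95)(0−1) = 134/95
ω_r/ω_c = 134/95

134/95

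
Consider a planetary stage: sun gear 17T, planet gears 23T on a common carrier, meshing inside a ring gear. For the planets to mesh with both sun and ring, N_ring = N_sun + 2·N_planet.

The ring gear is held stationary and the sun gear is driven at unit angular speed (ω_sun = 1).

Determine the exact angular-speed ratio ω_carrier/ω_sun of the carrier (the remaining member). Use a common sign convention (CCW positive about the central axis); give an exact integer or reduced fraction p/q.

N_ring = 17 + 2·23 = 63
17(ω_s−ω_c) = −63(ω_r−ω_c),  ω_r=0, ω_s=1
17(1−ω_c) = −63(0−ω_c)  ⇒  80ω_c = 17  ⇒  ω_c = 17/80
ω_c/ω_s = 17/80

17/80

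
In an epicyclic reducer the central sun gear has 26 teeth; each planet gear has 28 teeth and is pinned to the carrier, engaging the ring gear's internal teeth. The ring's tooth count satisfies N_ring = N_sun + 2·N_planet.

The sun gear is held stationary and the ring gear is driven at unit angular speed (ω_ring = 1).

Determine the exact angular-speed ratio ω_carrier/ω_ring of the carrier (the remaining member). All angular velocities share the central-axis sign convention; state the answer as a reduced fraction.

N_ring = 26 + 2·28 = 82
26(ω_s−ω_c) = −82(ω_r−ω_c),  ω_s=0, ω_r=1
26(0−ω_c) = −82(1−ω_c)  ⇒  108ω_c = 82  ⇒  ω_c = 41/54
ω_c/ω_r = 41/54

41/54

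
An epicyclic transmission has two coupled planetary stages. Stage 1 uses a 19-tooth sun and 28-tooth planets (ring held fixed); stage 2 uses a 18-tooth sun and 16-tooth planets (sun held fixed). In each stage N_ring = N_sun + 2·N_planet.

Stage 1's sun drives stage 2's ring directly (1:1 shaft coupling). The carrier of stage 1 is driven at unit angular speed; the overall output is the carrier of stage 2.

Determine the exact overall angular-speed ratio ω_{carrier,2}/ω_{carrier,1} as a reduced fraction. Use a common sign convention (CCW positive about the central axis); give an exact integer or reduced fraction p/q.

1175/323

Stage 1: N_ring = 19 + 2·28 = 75
Stage 1: 19(ω_s−ω_c) = −75(ω_r−ω_c),  ω_r=0, ω_c=1
Stage 1: ω_s = 1 − (75/19)(0−1) = 94/19
  ⇒ ω_s¹/ω_c¹ = 94/19
Stage 2: N_ring = 18 + 2·16 = 50
Stage 2: 18(ω_s−ω_c) = −50(ω_r−ω_c),  ω_s=0, ω_r=1
Stage 2: 18(0−ω_c) = −50(1−ω_c)  ⇒  68ω_c = 50  ⇒  ω_c = 25/34
  ⇒ ω_c²/ω_r² = 25/34
Coupling ω_r² = ω_s¹ ⇒ overall = 94/19 × 25/34 = 1175/323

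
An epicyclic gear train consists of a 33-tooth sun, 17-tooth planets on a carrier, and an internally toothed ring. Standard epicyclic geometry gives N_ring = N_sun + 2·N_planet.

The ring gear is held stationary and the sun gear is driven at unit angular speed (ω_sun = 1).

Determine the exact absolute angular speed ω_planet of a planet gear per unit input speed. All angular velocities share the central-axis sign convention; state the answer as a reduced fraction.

N_ring = 33 + 2·17 = 67
33(ω_s−ω_c) = −67(ω_r−ω_c),  ω_r=0, ω_s=1
33(1−ω_c) = −67(0−ω_c)  ⇒  100ω_c = 33  ⇒  ω_c = 33/100
sun–planet: 33·(1−33/100) = −17·(ω_p−ω_c)  ⇒  ω_p−ω_c = −(33/17)·(67/100) = -2211/1700
ω_p = 33/100 − 2211/1700 = -33/34

-33/34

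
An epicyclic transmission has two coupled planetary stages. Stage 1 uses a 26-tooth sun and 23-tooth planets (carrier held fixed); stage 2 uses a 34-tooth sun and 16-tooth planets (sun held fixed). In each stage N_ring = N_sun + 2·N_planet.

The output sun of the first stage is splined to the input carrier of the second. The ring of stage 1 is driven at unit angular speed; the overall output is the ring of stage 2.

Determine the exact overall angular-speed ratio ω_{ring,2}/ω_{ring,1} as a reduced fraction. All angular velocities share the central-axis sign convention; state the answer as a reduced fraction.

-600/143

Stage 1: N_ring = 26 + 2·23 = 72
Stage 1: 26(ω_s−ω_c) = −72(ω_r−ω_c),  ω_c=0, ω_r=1
Stage 1: ω_s = 0 − (72/26)(1−0) = -36/13
  ⇒ ω_s¹/ω_r¹ = -36/13
Stage 2: N_ring = 34 + 2·16 = 66
Stage 2: 34(ω_s−ω_c) = −66(ω_r−ω_c),  ω_s=0, ω_c=1
Stage 2: ω_r = 1 − (34/66)(0−1) = 50/33
  ⇒ ω_r²/ω_c² = 50/33
Coupling ω_c² = ω_s¹ ⇒ overall = -36/13 × 50/33 = -600/143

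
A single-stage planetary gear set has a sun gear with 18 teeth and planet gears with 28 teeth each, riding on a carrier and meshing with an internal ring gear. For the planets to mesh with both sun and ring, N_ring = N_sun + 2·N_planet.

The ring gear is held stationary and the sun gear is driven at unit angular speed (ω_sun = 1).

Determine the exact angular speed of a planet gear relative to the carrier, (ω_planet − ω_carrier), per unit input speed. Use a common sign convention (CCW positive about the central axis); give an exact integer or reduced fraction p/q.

-333/644

N_ring = 18 + 2·28 = 74
18(ω_s−ω_c) = −74(ω_r−ω_c),  ω_r=0, ω_s=1
18(1−ω_c) = −74(0−ω_c)  ⇒  92ω_c = 18  ⇒  ω_c = 9/46
sun–planet: 18·(1−9/46) = −28·(ω_p−ω_c)  ⇒  ω_p−ω_c = −(18/28)·(37/46) = -333/644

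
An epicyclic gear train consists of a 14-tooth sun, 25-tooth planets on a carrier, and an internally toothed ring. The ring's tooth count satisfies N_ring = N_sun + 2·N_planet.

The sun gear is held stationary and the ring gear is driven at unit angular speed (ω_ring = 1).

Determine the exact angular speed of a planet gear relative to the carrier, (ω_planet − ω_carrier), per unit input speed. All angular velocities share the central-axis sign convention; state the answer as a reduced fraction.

N_ring = 14 + 2·25 = 64
14(ω_s−ω_c) = −64(ω_r−ω_c),  ω_s=0, ω_r=1
14(0−ω_c) = −64(1−ω_c)  ⇒  78ω_c = 64  ⇒  ω_c = 32/39
sun–planet: 14·(0−32/39) = −25·(ω_p−ω_c)  ⇒  ω_p−ω_c = −(14/25)·(-32/39) = 448/975

448/975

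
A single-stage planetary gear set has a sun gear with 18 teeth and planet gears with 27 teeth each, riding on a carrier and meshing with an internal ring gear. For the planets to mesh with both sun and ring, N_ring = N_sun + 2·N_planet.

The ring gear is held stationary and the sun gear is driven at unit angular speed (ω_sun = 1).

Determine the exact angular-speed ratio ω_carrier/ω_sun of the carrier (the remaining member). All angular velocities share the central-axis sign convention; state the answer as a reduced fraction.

1/5

N_ring = 18 + 2·27 = 72
18(ω_s−ω_c) = −72(ω_r−ω_c),  ω_r=0, ω_s=1
18(1−ω_c) = −72(0−ω_c)  ⇒  90ω_c = 18  ⇒  ω_c = 1/5
ω_c/ω_s = 1/5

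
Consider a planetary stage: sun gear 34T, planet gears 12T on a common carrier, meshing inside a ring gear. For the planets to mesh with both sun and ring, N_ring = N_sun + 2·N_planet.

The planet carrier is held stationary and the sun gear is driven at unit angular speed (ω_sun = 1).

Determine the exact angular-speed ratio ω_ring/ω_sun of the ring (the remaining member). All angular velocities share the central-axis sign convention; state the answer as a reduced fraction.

N_ring = 34 + 2·12 = 58
34(ω_s−ω_c) = −58(ω_r−ω_c),  ω_c=0, ω_s=1
ω_r = 0 − (34/58)(1−0) = -17/29
ω_r/ω_s = -17/29

-17/29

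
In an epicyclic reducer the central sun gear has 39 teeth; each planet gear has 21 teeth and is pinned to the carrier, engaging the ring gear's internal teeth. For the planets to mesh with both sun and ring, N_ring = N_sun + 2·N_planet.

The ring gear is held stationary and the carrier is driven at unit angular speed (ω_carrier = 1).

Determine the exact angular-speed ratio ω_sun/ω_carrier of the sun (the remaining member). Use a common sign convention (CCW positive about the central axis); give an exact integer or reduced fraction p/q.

40/13

N_ring = 39 + 2·21 = 81
39(ω_s−ω_c) = −81(ω_r−ω_c),  ω_r=0, ω_c=1
ω_s = 1 − (81/39)(0−1) = 40/13
ω_s/ω_c = 40/13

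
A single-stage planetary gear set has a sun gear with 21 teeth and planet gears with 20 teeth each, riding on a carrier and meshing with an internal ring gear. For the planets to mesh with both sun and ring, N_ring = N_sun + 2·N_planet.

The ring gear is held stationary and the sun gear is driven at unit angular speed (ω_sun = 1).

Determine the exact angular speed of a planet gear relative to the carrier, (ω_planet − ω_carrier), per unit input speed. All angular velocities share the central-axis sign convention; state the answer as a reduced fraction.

-1281/1640

N_ring = 21 + 2·20 = 61
21(ω_s−ω_c) = −61(ω_r−ω_c),  ω_r=0, ω_s=1
21(1−ω_c) = −61(0−ω_c)  ⇒  82ω_c = 21  ⇒  ω_c = 21/82
sun–planet: 21·(1−21/82) = −20·(ω_p−ω_c)  ⇒  ω_p−ω_c = −(21/20)·(61/82) = -1281/1640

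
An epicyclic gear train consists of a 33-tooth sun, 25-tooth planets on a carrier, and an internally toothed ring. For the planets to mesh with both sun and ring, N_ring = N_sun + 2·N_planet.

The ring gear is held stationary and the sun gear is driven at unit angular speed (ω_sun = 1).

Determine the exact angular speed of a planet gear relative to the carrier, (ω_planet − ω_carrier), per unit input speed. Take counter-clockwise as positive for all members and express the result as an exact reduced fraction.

N_ring = 33 + 2·25 = 83
33(ω_s−ω_c) = −83(ω_r−ω_c),  ω_r=0, ω_s=1
33(1−ω_c) = −83(0−ω_c)  ⇒  116ω_c = 33  ⇒  ω_c = 33/116
sun–planet: 33·(1−33/116) = −25·(ω_p−ω_c)  ⇒  ω_p−ω_c = −(33/25)·(83/116) = -2739/2900

-2739/2900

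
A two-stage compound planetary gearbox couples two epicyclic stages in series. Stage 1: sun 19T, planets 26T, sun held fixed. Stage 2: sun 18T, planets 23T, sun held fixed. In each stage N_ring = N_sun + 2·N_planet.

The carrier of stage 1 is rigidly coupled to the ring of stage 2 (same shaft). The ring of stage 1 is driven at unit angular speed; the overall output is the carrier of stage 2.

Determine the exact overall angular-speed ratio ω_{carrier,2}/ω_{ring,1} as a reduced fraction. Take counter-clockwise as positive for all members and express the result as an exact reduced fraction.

1136/1845

Stage 1: N_ring = 19 + 2·26 = 71
Stage 1: 19(ω_s−ω_c) = −71(ω_r−ω_c),  ω_s=0, ω_r=1
Stage 1: 19(0−ω_c) = −71(1−ω_c)  ⇒  90ω_c = 71  ⇒  ω_c = 71/90
  ⇒ ω_c¹/ω_r¹ = 71/90
Stage 2: N_ring = 18 + 2·23 = 64
Stage 2: 18(ω_s−ω_c) = −64(ω_r−ω_c),  ω_s=0, ω_r=1
Stage 2: 18(0−ω_c) = −64(1−ω_c)  ⇒  82ω_c = 64  ⇒  ω_c = 32/41
  ⇒ ω_c²/ω_r² = 32/41
Coupling ω_r² = ω_c¹ ⇒ overall = 71/90 × 32/41 = 1136/1845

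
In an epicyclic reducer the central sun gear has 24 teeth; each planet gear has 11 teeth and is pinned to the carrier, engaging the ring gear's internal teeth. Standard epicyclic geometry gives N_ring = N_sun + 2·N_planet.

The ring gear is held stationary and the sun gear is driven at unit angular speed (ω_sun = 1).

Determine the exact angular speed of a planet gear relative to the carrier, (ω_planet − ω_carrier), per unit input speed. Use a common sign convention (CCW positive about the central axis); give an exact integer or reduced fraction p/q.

-552/385

N_ring = 24 + 2·11 = 46
24(ω_s−ω_c) = −46(ω_r−ω_c),  ω_r=0, ω_s=1
24(1−ω_c) = −46(0−ω_c)  ⇒  70ω_c = 24  ⇒  ω_c = 12/35
sun–planet: 24·(1−12/35) = −11·(ω_p−ω_c)  ⇒  ω_p−ω_c = −(24/11)·(23/35) = -552/385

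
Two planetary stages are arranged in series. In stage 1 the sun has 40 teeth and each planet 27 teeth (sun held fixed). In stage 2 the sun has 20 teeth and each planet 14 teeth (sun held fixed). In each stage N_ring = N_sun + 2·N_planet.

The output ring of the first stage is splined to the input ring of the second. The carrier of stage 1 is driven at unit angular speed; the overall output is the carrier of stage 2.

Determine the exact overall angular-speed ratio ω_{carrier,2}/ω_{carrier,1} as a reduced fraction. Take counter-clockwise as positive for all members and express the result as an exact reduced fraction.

Stage 1: N_ring = 40 + 2·27 = 94
Stage 1: 40(ω_s−ω_c) = −94(ω_r−ω_c),  ω_s=0, ω_c=1
Stage 1: ω_r = 1 − (40/94)(0−1) = 67/47
  ⇒ ω_r¹/ω_c¹ = 67/47
Stage 2: N_ring = 20 + 2·14 = 48
Stage 2: 20(ω_s−ω_c) = −48(ω_r−ω_c),  ω_s=0, ω_r=1
Stage 2: 20(0−ω_c) = −48(1−ω_c)  ⇒  68ω_c = 48  ⇒  ω_c = 12/17
  ⇒ ω_c²/ω_r² = 12/17
Coupling ω_r² = ω_r¹ ⇒ overall = 67/47 × 12/17 = 804/799

804/799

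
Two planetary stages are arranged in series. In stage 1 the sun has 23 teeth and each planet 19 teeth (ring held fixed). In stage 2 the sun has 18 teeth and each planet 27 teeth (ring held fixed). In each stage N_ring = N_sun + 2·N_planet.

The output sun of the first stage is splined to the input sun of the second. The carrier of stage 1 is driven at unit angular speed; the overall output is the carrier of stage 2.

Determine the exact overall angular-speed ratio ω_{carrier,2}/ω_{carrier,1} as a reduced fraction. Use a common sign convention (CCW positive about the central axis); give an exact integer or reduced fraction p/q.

84/115

Stage 1: N_ring = 23 + 2·19 = 61
Stage 1: 23(ω_s−ω_c) = −61(ω_r−ω_c),  ω_r=0, ω_c=1
Stage 1: ω_s = 1 − (61/23)(0−1) = 84/23
  ⇒ ω_s¹/ω_c¹ = 84/23
Stage 2: N_ring = 18 + 2·27 = 72
Stage 2: 18(ω_s−ω_c) = −72(ω_r−ω_c),  ω_r=0, ω_s=1
Stage 2: 18(1−ω_c) = −72(0−ω_c)  ⇒  90ω_c = 18  ⇒  ω_c = 1/5
  ⇒ ω_c²/ω_s² = 1/5
Coupling ω_s² = ω_s¹ ⇒ overall = 84/23 × 1/5 = 84/115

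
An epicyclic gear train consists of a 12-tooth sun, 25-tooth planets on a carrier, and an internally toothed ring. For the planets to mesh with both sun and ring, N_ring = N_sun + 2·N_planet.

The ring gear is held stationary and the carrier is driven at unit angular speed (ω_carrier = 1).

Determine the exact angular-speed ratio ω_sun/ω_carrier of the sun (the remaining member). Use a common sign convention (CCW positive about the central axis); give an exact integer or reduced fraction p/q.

N_ring = 12 + 2·25 = 62
12(ω_s−ω_c) = −62(ω_r−ω_c),  ω_r=0, ω_c=1
ω_s = 1 − (62/12)(0−1) = 37/6
ω_s/ω_c = 37/6

37/6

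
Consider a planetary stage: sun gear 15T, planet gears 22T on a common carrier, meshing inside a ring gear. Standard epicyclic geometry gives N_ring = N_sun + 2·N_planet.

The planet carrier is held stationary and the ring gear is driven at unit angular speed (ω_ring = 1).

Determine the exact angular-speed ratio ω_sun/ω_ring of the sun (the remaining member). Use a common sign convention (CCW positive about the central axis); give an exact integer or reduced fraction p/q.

N_ring = 15 + 2·22 = 59
15(ω_s−ω_c) = −59(ω_r−ω_c),  ω_c=0, ω_r=1
ω_s = 0 − (59/15)(1−0) = -59/15
ω_s/ω_r = -59/15

-59/15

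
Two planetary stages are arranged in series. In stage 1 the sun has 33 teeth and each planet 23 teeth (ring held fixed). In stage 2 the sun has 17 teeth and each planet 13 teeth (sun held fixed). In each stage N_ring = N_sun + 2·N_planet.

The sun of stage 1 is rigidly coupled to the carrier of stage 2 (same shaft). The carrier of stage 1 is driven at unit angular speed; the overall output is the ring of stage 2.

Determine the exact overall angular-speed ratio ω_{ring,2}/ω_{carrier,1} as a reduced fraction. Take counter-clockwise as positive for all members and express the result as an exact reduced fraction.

2240/473

Stage 1: N_ring = 33 + 2·23 = 79
Stage 1: 33(ω_s−ω_c) = −79(ω_r−ω_c),  ω_r=0, ω_c=1
Stage 1: ω_s = 1 − (79/33)(0−1) = 112/33
  ⇒ ω_s¹/ω_c¹ = 112/33
Stage 2: N_ring = 17 + 2·13 = 43
Stage 2: 17(ω_s−ω_c) = −43(ω_r−ω_c),  ω_s=0, ω_c=1
Stage 2: ω_r = 1 − (17/43)(0−1) = 60/43
  ⇒ ω_r²/ω_c² = 60/43
Coupling ω_c² = ω_s¹ ⇒ overall = 112/33 × 60/43 = 2240/473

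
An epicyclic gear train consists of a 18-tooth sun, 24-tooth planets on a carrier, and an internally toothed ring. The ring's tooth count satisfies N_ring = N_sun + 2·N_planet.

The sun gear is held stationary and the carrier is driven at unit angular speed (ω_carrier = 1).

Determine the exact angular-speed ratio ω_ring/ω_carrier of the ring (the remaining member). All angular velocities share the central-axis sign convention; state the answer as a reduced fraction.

N_ring = 18 + 2·24 = 66
18(ω_s−ω_c) = −66(ω_r−ω_c),  ω_s=0, ω_c=1
ω_r = 1 − (18/66)(0−1) = 14/11
ω_r/ω_c = 14/11

14/11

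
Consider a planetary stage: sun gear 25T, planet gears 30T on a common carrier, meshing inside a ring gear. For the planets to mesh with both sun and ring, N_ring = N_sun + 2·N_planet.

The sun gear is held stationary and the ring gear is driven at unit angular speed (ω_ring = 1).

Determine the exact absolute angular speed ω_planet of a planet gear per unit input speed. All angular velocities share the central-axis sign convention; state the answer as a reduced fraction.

N_ring = 25 + 2·30 = 85
25(ω_s−ω_c) = −85(ω_r−ω_c),  ω_s=0, ω_r=1
25(0−ω_c) = −85(1−ω_c)  ⇒  110ω_c = 85  ⇒  ω_c = 17/22
sun–planet: 25·(0−17/22) = −30·(ω_p−ω_c)  ⇒  ω_p−ω_c = −(25/30)·(-17/22) = 85/132
ω_p = 17/22 + 85/132 = 17/12

17/12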